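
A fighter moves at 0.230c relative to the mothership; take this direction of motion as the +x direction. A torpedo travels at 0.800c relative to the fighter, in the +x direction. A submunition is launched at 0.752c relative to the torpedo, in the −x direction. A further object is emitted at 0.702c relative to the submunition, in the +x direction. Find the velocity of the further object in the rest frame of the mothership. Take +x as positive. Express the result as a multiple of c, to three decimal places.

Apply u = (u' + v)/(1 + u'v/c²) successively, working outward toward the mothership.
Start: velocity of the fighter relative to the mothership = 0.2300c.
Compose with the torpedo (u' = 0.800 in the fighter frame): u_1 = (0.800 + 0.230) / (1 + 0.800·0.230) = 1.0300/1.1840 = 0.8699.
Compose with the submunition (u' = -0.752 in the torpedo frame): u_2 = (-0.752 + 0.870) / (1 + (-0.752)·0.870) = 0.1179/0.3458 = 0.3410.
Compose with the further object (u' = 0.702 in the submunition frame): u_3 = (0.702 + 0.341) / (1 + 0.702·0.341) = 1.0430/1.2394 = 0.8416.

+0.842c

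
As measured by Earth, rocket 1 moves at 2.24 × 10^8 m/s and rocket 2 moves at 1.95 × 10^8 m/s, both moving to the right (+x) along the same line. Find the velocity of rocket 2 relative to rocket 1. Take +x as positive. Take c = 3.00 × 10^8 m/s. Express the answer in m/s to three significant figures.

-5.63 × 10^7 m/s

β_A = 0.747, β_B = 0.650 (dividing each by c = 3.00 × 10^8 m/s).
Transform to A's frame with the inverse velocity-addition law: u' = (u − v)/(1 − uv/c²), taking u = β_B and v = β_A.
u' = (0.650 − 0.747) / (1 − (0.747)(0.650)) = -0.0967/0.5147 = -0.1878.
u' = -0.1878 × 3.00 × 10^8 m/s.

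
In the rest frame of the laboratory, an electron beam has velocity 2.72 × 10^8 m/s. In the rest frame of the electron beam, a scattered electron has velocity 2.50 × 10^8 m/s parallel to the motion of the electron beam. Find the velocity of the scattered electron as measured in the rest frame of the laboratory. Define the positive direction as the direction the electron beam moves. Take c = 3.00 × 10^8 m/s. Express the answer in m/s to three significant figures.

In units of c (dividing by 3.00 × 10^8 m/s): v = 0.907, u' = 0.833.
u = (u' + v)/(1 + u'v/c²):
u = (0.833 + 0.907) / (1 + 0.833·0.907) = 1.7400/1.7556 = 0.9911
(Galilean addition would give +1.740c, exceeding c.)
Converting back: u = 0.9911 × 3.00 × 10^8 m/s.

2.97 × 10^8 m/s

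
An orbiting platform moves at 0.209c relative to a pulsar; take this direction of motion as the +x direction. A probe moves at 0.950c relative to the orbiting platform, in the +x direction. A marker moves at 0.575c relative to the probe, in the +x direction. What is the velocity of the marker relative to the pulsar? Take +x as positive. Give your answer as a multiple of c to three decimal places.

Apply u = (u' + v)/(1 + u'v/c²) successively, working outward toward the pulsar.
Start: velocity of the orbiting platform relative to the pulsar = 0.2090c.
Compose with the probe (u' = 0.950 in the orbiting platform frame): u_1 = (0.950 + 0.209) / (1 + 0.950·0.209) = 1.1590/1.1986 = 0.9670.
Compose with the marker (u' = 0.575 in the probe frame): u_2 = (0.575 + 0.967) / (1 + 0.575·0.967) = 1.5420/1.5560 = 0.9910.

0.991c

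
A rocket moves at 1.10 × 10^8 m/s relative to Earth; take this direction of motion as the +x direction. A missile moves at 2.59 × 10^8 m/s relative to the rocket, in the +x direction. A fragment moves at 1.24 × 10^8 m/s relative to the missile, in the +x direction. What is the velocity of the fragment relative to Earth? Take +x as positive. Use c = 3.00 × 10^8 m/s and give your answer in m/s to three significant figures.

Apply u = (u' + v)/(1 + u'v/c²) successively, working outward toward Earth.
(Dividing each given speed by c = 3.00 × 10^8 m/s to work in units of c.)
Start: velocity of the rocket relative to Earth = 0.3667c.
Compose with the missile (u' = 0.863 in the rocket frame): u_1 = (0.863 + 0.367) / (1 + 0.863·0.367) = 1.2300/1.3166 = 0.9343.
Compose with the fragment (u' = 0.413 in the missile frame): u_2 = (0.413 + 0.934) / (1 + 0.413·0.934) = 1.3476/1.3862 = 0.9722.
So u = 0.9722 × 3.00 × 10^8 m/s.

2.92 × 10^8 m/s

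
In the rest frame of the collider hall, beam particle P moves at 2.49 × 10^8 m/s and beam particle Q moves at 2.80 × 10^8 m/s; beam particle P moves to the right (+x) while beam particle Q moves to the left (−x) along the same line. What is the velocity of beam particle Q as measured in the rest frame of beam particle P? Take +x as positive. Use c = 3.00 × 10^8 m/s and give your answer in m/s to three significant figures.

β_A = 0.830, β_B = -0.933 (dividing each by c = 3.00 × 10^8 m/s).
Transform to A's frame with the inverse velocity-addition law: u' = (u − v)/(1 − uv/c²), taking u = β_B and v = β_A.
u' = (-0.933 − 0.830) / (1 − (0.830)(-0.933)) = -1.7633/1.7747 = -0.9936.
u' = -0.9936 × 3.00 × 10^8 m/s.

-2.98 × 10^8 m/s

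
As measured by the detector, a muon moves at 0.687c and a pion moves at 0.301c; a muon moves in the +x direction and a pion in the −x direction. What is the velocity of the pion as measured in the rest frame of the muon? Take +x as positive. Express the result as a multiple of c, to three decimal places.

-0.819c

β_A = 0.687, β_B = -0.301.
Transform to A's frame with the inverse velocity-addition law: u' = (u − v)/(1 − uv/c²), taking u = β_B and v = β_A.
u' = (-0.301 − 0.687) / (1 − (0.687)(-0.301)) = -0.9880/1.2068 = -0.8187.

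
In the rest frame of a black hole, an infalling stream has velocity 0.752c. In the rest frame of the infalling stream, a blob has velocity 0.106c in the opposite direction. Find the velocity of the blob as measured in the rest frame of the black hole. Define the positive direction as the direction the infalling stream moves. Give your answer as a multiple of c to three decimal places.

+0.702c

With v = 0.752 and u' = -0.106 (in units of c),
u = (u' + v)/(1 + u'v/c²):
u = (-0.106 + 0.752) / (1 + (-0.106)·0.752) = 0.6460/0.9203 = 0.7020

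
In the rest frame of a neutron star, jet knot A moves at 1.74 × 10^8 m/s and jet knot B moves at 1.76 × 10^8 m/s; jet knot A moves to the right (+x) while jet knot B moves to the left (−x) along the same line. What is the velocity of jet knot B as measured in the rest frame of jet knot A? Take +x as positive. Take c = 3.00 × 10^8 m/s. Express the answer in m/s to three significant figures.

-2.61 × 10^8 m/s

β_A = 0.580, β_B = -0.587 (dividing each by c = 3.00 × 10^8 m/s).
Transform to A's frame with the inverse velocity-addition law: u' = (u − v)/(1 − uv/c²), taking u = β_B and v = β_A.
u' = (-0.587 − 0.580) / (1 − (0.580)(-0.587)) = -1.1667/1.3403 = -0.8705.
u' = -0.8705 × 3.00 × 10^8 m/s.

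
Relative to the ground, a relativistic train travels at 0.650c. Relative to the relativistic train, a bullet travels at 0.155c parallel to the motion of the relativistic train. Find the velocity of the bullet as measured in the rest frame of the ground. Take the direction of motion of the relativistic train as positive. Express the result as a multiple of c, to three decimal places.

With v = 0.650 and u' = 0.155 (in units of c),
u = (u' + v)/(1 + u'v/c²):
u = (0.155 + 0.650) / (1 + 0.155·0.650) = 0.8050/1.1007 = 0.7313

0.731c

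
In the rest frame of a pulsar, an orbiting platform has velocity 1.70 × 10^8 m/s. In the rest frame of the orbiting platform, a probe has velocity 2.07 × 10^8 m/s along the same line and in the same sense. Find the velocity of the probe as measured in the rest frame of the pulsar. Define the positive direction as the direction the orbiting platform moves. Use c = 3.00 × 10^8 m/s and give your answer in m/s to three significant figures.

2.71 × 10^8 m/s

In units of c (dividing by 3.00 × 10^8 m/s): v = 0.567, u' = 0.690.
u = (u' + v)/(1 + u'v/c²):
u = (0.690 + 0.567) / (1 + 0.690·0.567) = 1.2567/1.3910 = 0.9034
Converting back: u = 0.9034 × 3.00 × 10^8 m/s.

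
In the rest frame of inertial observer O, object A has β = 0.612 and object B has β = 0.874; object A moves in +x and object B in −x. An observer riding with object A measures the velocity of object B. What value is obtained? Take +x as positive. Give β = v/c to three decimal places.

β_A = 0.612, β_B = -0.874.
Transform to A's frame with the inverse velocity-addition law: u' = (u − v)/(1 − uv/c²), taking u = β_B and v = β_A.
u' = (-0.874 − 0.612) / (1 − (0.612)(-0.874)) = -1.4860/1.5349 = -0.9681.

β = -0.968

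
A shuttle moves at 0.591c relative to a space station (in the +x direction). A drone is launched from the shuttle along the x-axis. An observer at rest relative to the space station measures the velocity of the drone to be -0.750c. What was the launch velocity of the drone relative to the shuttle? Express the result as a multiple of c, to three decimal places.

Invert the composition law: u' = (u − v)/(1 − uv/c²).
u' = (-0.750 − 0.591) / (1 − (-0.750)(0.591)) = -1.3410/1.4432 = -0.9292.

-0.929c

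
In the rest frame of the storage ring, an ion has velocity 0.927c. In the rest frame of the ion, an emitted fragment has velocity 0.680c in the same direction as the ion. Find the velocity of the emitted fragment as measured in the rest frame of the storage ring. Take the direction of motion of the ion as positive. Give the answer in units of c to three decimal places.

0.986c

With v = 0.927 and u' = 0.680 (in units of c),
u = (u' + v)/(1 + u'v/c²):
u = (0.680 + 0.927) / (1 + 0.680·0.927) = 1.6070/1.6304 = 0.9857
(Galilean addition would give +1.607c, exceeding c.)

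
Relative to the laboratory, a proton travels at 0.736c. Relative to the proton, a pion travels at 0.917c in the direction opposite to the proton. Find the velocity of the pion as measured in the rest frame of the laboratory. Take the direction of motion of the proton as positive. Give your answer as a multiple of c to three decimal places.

-0.557c

With v = 0.736 and u' = -0.917 (in units of c),
u = (u' + v)/(1 + u'v/c²):
u = (-0.917 + 0.736) / (1 + (-0.917)·0.736) = -0.1810/0.3251 = -0.5568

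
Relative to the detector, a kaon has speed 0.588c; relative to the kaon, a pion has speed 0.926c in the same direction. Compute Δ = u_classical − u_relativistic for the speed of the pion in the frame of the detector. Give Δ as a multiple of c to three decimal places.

Galilean: u_cl = 0.926 + 0.588 = 1.5140.
Relativistic: u_rel = (0.926 + 0.588) / (1 + 0.926·0.588) = 1.5140/1.5445 = 0.9803.
Δ = 1.5140 − 0.9803 = 0.5337.
(The classical prediction exceeds c; the relativistic result does not.)

Δ = 0.534c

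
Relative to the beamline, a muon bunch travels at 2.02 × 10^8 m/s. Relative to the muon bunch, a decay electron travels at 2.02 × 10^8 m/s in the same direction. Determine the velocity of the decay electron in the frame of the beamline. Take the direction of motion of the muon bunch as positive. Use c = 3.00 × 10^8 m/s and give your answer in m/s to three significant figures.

2.78 × 10^8 m/s

In units of c (dividing by 3.00 × 10^8 m/s): v = 0.673, u' = 0.673.
u = (u' + v)/(1 + u'v/c²):
u = (0.673 + 0.673) / (1 + 0.673·0.673) = 1.3467/1.4534 = 0.9266
Converting back: u = 0.9266 × 3.00 × 10^8 m/s.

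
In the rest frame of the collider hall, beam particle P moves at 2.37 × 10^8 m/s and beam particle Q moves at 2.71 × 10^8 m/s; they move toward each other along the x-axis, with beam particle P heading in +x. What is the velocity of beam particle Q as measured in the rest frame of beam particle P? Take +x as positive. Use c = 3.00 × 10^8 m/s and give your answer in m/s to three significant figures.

β_A = 0.790, β_B = -0.903 (dividing each by c = 3.00 × 10^8 m/s).
Transform to A's frame with the inverse velocity-addition law: u' = (u − v)/(1 − uv/c²), taking u = β_B and v = β_A.
u' = (-0.903 − 0.790) / (1 − (0.790)(-0.903)) = -1.6933/1.7136 = -0.9882.
u' = -0.9882 × 3.00 × 10^8 m/s.

-2.96 × 10^8 m/s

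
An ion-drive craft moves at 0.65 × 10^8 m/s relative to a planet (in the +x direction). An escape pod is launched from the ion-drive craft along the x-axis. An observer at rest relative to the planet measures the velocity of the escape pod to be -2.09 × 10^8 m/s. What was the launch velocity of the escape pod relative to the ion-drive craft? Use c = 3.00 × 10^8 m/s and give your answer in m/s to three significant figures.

v = 0.217c, u = -0.697c.
Invert the composition law: u' = (u − v)/(1 − uv/c²).
u' = (-0.697 − 0.217) / (1 − (-0.697)(0.217)) = -0.9133/1.1509 = -0.7936.
u' = -0.7936 × 3.00 × 10^8 m/s.

-2.38 × 10^8 m/s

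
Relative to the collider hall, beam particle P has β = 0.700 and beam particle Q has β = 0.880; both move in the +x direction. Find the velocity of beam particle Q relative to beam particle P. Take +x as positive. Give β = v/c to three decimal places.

β_A = 0.700, β_B = 0.880.
Transform to A's frame with the inverse velocity-addition law: u' = (u − v)/(1 − uv/c²), taking u = β_B and v = β_A.
u' = (0.880 − 0.700) / (1 − (0.700)(0.880)) = 0.1800/0.3840 = 0.4688.

β = +0.469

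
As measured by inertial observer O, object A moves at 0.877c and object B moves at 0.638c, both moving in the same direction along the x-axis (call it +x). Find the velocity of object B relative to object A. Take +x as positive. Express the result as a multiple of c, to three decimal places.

-0.543c

β_A = 0.877, β_B = 0.638.
Transform to A's frame with the inverse velocity-addition law: u' = (u − v)/(1 − uv/c²), taking u = β_B and v = β_A.
u' = (0.638 − 0.877) / (1 − (0.877)(0.638)) = -0.2390/0.4405 = -0.5426.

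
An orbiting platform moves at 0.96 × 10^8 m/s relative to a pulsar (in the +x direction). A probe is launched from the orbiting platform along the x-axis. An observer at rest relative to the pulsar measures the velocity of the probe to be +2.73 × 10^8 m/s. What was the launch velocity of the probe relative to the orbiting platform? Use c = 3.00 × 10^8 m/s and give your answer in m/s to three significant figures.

+2.50 × 10^8 m/s

v = 0.320c, u = 0.910c.
Invert the composition law: u' = (u − v)/(1 − uv/c²).
u' = (0.910 − 0.320) / (1 − (0.910)(0.320)) = 0.5900/0.7088 = 0.8324.
u' = 0.8324 × 3.00 × 10^8 m/s.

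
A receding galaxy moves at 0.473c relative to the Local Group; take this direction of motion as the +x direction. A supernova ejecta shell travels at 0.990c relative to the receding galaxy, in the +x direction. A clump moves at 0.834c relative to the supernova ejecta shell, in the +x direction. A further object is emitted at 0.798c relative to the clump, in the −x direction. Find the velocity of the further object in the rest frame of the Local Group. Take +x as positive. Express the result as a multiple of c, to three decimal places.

+0.997c

Apply u = (u' + v)/(1 + u'v/c²) successively, working outward toward the Local Group.
Start: velocity of the receding galaxy relative to the Local Group = 0.4730c.
Compose with the supernova ejecta shell (u' = 0.990 in the receding galaxy frame): u_1 = (0.990 + 0.473) / (1 + 0.990·0.473) = 1.4630/1.4683 = 0.9964.
Compose with the clump (u' = 0.834 in the supernova ejecta shell frame): u_2 = (0.834 + 0.996) / (1 + 0.834·0.996) = 1.8304/1.8310 = 0.9997.
Compose with the further object (u' = -0.798 in the clump frame): u_3 = (-0.798 + 1.000) / (1 + (-0.798)·1.000) = 0.2017/0.2023 = 0.9971.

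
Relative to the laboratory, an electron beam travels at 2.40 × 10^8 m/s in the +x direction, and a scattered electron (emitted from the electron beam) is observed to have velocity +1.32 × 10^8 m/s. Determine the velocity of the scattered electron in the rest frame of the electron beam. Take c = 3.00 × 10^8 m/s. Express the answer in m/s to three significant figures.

v = 0.800c, u = 0.440c.
Invert the composition law: u' = (u − v)/(1 − uv/c²).
u' = (0.440 − 0.800) / (1 − (0.440)(0.800)) = -0.3600/0.6480 = -0.5556.
u' = -0.5556 × 3.00 × 10^8 m/s.

-1.67 × 10^8 m/s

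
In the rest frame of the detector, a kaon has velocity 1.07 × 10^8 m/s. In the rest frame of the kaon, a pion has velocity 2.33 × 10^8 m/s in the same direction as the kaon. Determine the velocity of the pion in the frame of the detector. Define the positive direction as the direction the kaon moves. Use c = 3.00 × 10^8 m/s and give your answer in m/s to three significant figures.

2.66 × 10^8 m/s

In units of c (dividing by 3.00 × 10^8 m/s): v = 0.357, u' = 0.777.
u = (u' + v)/(1 + u'v/c²):
u = (0.777 + 0.357) / (1 + 0.777·0.357) = 1.1333/1.2770 = 0.8875
Converting back: u = 0.8875 × 3.00 × 10^8 m/s.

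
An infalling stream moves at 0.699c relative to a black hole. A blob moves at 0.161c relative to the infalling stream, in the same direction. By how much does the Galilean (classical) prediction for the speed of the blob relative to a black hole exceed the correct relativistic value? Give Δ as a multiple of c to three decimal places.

Δ = 0.087c

Galilean: u_cl = 0.161 + 0.699 = 0.8600.
Relativistic: u_rel = (0.161 + 0.699) / (1 + 0.161·0.699) = 0.8600/1.1125 = 0.7730.
Δ = 0.8600 − 0.7730 = 0.0870.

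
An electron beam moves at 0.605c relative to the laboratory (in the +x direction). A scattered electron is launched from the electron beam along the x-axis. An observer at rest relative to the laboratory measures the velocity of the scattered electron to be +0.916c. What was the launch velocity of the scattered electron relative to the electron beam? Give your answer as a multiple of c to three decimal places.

+0.698c

Invert the composition law: u' = (u − v)/(1 − uv/c²).
u' = (0.916 − 0.605) / (1 − (0.916)(0.605)) = 0.3110/0.4458 = 0.6976.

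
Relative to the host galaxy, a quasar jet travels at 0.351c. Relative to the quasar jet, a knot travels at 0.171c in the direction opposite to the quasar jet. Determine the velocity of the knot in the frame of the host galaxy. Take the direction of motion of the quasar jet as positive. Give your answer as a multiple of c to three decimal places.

With v = 0.351 and u' = -0.171 (in units of c),
u = (u' + v)/(1 + u'v/c²):
u = (-0.171 + 0.351) / (1 + (-0.171)·0.351) = 0.1800/0.9400 = 0.1915

+0.191c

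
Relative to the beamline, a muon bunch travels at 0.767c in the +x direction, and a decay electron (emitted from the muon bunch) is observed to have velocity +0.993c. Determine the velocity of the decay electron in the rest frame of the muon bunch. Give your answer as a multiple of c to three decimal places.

Invert the composition law: u' = (u − v)/(1 − uv/c²).
u' = (0.993 − 0.767) / (1 − (0.993)(0.767)) = 0.2260/0.2384 = 0.9481.

+0.948c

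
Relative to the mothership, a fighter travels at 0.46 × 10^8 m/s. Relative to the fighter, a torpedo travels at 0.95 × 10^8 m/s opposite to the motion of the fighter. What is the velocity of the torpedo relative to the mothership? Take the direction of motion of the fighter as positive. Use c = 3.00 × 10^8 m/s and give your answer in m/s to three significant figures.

-5.15 × 10^7 m/s

In units of c (dividing by 3.00 × 10^8 m/s): v = 0.153, u' = -0.317.
u = (u' + v)/(1 + u'v/c²):
u = (-0.317 + 0.153) / (1 + (-0.317)·0.153) = -0.1633/0.9514 = -0.1717
Converting back: u = -0.1717 × 3.00 × 10^8 m/s.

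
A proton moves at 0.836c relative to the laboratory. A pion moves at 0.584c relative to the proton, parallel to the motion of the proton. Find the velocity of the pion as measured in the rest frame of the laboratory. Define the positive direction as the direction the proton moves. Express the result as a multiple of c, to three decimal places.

0.954c

With v = 0.836 and u' = 0.584 (in units of c),
u = (u' + v)/(1 + u'v/c²):
u = (0.584 + 0.836) / (1 + 0.584·0.836) = 1.4200/1.4882 = 0.9542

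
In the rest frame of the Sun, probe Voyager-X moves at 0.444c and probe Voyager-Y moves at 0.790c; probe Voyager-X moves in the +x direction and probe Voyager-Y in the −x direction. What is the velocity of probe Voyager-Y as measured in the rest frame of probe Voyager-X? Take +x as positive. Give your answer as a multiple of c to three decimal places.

β_A = 0.444, β_B = -0.790.
Transform to A's frame with the inverse velocity-addition law: u' = (u − v)/(1 − uv/c²), taking u = β_B and v = β_A.
u' = (-0.790 − 0.444) / (1 − (0.444)(-0.790)) = -1.2340/1.3508 = -0.9136.

-0.914c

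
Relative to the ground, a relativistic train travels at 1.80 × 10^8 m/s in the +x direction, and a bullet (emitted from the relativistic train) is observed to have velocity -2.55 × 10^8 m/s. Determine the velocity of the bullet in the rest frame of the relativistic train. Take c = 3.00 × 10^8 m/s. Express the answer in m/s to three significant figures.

v = 0.600c, u = -0.850c.
Invert the composition law: u' = (u − v)/(1 − uv/c²).
u' = (-0.850 − 0.600) / (1 − (-0.850)(0.600)) = -1.4500/1.5100 = -0.9603.
u' = -0.9603 × 3.00 × 10^8 m/s.

-2.88 × 10^8 m/s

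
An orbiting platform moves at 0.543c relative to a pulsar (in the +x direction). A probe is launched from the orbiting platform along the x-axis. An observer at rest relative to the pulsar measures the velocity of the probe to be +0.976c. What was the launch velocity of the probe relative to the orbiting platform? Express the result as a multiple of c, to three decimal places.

Invert the composition law: u' = (u − v)/(1 − uv/c²).
u' = (0.976 − 0.543) / (1 − (0.976)(0.543)) = 0.4330/0.4700 = 0.9212.

+0.921c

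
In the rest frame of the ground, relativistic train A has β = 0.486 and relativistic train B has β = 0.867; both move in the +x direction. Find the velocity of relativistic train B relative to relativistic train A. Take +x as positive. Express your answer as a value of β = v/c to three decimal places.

β = +0.658

β_A = 0.486, β_B = 0.867.
Transform to A's frame with the inverse velocity-addition law: u' = (u − v)/(1 − uv/c²), taking u = β_B and v = β_A.
u' = (0.867 − 0.486) / (1 − (0.486)(0.867)) = 0.3810/0.5786 = 0.6584.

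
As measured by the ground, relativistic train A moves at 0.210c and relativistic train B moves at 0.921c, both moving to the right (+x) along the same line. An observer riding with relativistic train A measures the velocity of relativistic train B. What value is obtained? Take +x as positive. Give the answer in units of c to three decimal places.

+0.881c

β_A = 0.210, β_B = 0.921.
Transform to A's frame with the inverse velocity-addition law: u' = (u − v)/(1 − uv/c²), taking u = β_B and v = β_A.
u' = (0.921 − 0.210) / (1 − (0.210)(0.921)) = 0.7110/0.8066 = 0.8815.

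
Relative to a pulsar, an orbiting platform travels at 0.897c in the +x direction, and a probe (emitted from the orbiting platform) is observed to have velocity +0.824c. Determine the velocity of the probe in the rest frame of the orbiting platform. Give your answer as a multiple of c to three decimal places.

-0.280c

Invert the composition law: u' = (u − v)/(1 − uv/c²).
u' = (0.824 − 0.897) / (1 − (0.824)(0.897)) = -0.0730/0.2609 = -0.2798.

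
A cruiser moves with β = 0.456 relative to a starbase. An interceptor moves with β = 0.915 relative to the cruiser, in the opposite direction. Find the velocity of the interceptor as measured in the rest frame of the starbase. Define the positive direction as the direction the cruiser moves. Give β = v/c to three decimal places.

With v = 0.456 and u' = -0.915 (in units of c),
u = (u' + v)/(1 + u'v/c²):
u = (-0.915 + 0.456) / (1 + (-0.915)·0.456) = -0.4590/0.5828 = -0.7876

β = -0.788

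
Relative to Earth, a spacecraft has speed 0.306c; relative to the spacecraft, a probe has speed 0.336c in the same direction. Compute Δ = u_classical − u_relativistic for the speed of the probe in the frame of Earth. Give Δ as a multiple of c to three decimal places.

Δ = 0.060c

Galilean: u_cl = 0.336 + 0.306 = 0.6420.
Relativistic: u_rel = (0.336 + 0.306) / (1 + 0.336·0.306) = 0.6420/1.1028 = 0.5821.
Δ = 0.6420 − 0.5821 = 0.0599.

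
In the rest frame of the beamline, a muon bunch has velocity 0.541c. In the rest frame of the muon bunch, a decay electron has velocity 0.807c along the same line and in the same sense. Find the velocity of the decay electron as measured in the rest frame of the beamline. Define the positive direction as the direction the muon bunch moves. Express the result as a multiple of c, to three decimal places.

0.938c

With v = 0.541 and u' = 0.807 (in units of c),
u = (u' + v)/(1 + u'v/c²):
u = (0.807 + 0.541) / (1 + 0.807·0.541) = 1.3480/1.4366 = 0.9383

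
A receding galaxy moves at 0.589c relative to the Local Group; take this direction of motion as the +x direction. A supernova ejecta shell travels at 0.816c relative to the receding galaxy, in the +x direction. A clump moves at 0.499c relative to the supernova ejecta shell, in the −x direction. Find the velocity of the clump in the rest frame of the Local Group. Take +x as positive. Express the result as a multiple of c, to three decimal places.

+0.855c

Apply u = (u' + v)/(1 + u'v/c²) successively, working outward toward the Local Group.
Start: velocity of the receding galaxy relative to the Local Group = 0.5890c.
Compose with the supernova ejecta shell (u' = 0.816 in the receding galaxy frame): u_1 = (0.816 + 0.589) / (1 + 0.816·0.589) = 1.4050/1.4806 = 0.9489.
Compose with the clump (u' = -0.499 in the supernova ejecta shell frame): u_2 = (-0.499 + 0.949) / (1 + (-0.499)·0.949) = 0.4499/0.5265 = 0.8546.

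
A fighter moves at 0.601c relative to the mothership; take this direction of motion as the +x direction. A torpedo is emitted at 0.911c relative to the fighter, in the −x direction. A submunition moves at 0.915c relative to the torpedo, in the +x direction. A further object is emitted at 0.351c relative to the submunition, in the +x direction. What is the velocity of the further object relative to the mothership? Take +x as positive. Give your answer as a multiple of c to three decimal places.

+0.795c

Apply u = (u' + v)/(1 + u'v/c²) successively, working outward toward the mothership.
Start: velocity of the fighter relative to the mothership = 0.6010c.
Compose with the torpedo (u' = -0.911 in the fighter frame): u_1 = (-0.911 + 0.601) / (1 + (-0.911)·0.601) = -0.3100/0.4525 = -0.6851.
Compose with the submunition (u' = 0.915 in the torpedo frame): u_2 = (0.915 + (-0.685)) / (1 + 0.915·(-0.685)) = 0.2299/0.3731 = 0.6161.
Compose with the further object (u' = 0.351 in the submunition frame): u_3 = (0.351 + 0.616) / (1 + 0.351·0.616) = 0.9671/1.2163 = 0.7952.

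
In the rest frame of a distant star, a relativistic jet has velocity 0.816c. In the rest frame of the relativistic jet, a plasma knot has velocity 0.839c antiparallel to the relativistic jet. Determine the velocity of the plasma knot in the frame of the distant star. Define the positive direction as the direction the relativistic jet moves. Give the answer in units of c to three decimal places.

-0.073c

With v = 0.816 and u' = -0.839 (in units of c),
u = (u' + v)/(1 + u'v/c²):
u = (-0.839 + 0.816) / (1 + (-0.839)·0.816) = -0.0230/0.3154 = -0.0729
(Galilean addition would give -0.023c.)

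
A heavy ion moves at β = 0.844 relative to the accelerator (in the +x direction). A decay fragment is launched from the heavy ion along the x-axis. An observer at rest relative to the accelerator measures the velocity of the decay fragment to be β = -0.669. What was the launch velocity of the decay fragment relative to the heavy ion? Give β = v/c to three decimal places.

β = -0.967

Invert the composition law: u' = (u − v)/(1 − uv/c²).
u' = (-0.669 − 0.844) / (1 − (-0.669)(0.844)) = -1.5130/1.5646 = -0.9670.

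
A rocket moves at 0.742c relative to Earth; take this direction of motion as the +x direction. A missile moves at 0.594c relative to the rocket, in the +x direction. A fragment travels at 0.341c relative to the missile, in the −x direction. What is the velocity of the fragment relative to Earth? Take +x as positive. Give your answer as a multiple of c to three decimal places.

+0.857c

Apply u = (u' + v)/(1 + u'v/c²) successively, working outward toward Earth.
Start: velocity of the rocket relative to Earth = 0.7420c.
Compose with the missile (u' = 0.594 in the rocket frame): u_1 = (0.594 + 0.742) / (1 + 0.594·0.742) = 1.3360/1.4407 = 0.9273.
Compose with the fragment (u' = -0.341 in the missile frame): u_2 = (-0.341 + 0.927) / (1 + (-0.341)·0.927) = 0.5863/0.6838 = 0.8574.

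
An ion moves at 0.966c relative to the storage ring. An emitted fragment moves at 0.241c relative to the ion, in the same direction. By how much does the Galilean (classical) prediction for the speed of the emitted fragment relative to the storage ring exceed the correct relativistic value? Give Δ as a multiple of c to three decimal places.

Galilean: u_cl = 0.241 + 0.966 = 1.2070.
Relativistic: u_rel = (0.241 + 0.966) / (1 + 0.241·0.966) = 1.2070/1.2328 = 0.9791.
Δ = 1.2070 − 0.9791 = 0.2279.
(The classical prediction exceeds c; the relativistic result does not.)

Δ = 0.228c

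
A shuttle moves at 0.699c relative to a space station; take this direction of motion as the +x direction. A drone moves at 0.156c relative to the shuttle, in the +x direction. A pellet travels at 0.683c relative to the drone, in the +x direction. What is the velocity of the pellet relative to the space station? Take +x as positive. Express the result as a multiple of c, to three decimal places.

Apply u = (u' + v)/(1 + u'v/c²) successively, working outward toward the space station.
Start: velocity of the shuttle relative to the space station = 0.6990c.
Compose with the drone (u' = 0.156 in the shuttle frame): u_1 = (0.156 + 0.699) / (1 + 0.156·0.699) = 0.8550/1.1090 = 0.7709.
Compose with the pellet (u' = 0.683 in the drone frame): u_2 = (0.683 + 0.771) / (1 + 0.683·0.771) = 1.4539/1.5265 = 0.9524.

0.952c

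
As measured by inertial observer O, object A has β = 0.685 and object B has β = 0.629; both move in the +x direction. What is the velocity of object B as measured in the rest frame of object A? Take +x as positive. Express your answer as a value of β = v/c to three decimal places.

β = -0.098

β_A = 0.685, β_B = 0.629.
Transform to A's frame with the inverse velocity-addition law: u' = (u − v)/(1 − uv/c²), taking u = β_B and v = β_A.
u' = (0.629 − 0.685) / (1 − (0.685)(0.629)) = -0.0560/0.5691 = -0.0984.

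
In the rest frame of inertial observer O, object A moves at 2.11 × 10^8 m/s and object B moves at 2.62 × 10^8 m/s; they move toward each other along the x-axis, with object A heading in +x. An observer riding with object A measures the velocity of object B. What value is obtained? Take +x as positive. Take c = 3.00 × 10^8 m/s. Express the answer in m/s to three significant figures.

-2.93 × 10^8 m/s

β_A = 0.703, β_B = -0.873 (dividing each by c = 3.00 × 10^8 m/s).
Transform to A's frame with the inverse velocity-addition law: u' = (u − v)/(1 − uv/c²), taking u = β_B and v = β_A.
u' = (-0.873 − 0.703) / (1 − (0.703)(-0.873)) = -1.5767/1.6142 = -0.9767.
u' = -0.9767 × 3.00 × 10^8 m/s.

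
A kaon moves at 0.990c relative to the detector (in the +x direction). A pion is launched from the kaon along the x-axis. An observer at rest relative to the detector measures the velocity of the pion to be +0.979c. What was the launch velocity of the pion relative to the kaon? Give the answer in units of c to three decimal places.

-0.357c

Invert the composition law: u' = (u − v)/(1 − uv/c²).
u' = (0.979 − 0.990) / (1 − (0.979)(0.990)) = -0.0110/0.0308 = -0.3573.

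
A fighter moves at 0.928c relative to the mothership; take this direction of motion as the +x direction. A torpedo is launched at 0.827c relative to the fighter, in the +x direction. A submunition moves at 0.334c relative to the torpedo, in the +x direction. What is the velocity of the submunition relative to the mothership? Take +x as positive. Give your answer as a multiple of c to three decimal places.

0.996c

Apply u = (u' + v)/(1 + u'v/c²) successively, working outward toward the mothership.
Start: velocity of the fighter relative to the mothership = 0.9280c.
Compose with the torpedo (u' = 0.827 in the fighter frame): u_1 = (0.827 + 0.928) / (1 + 0.827·0.928) = 1.7550/1.7675 = 0.9930.
Compose with the submunition (u' = 0.334 in the torpedo frame): u_2 = (0.334 + 0.993) / (1 + 0.334·0.993) = 1.3270/1.3316 = 0.9965.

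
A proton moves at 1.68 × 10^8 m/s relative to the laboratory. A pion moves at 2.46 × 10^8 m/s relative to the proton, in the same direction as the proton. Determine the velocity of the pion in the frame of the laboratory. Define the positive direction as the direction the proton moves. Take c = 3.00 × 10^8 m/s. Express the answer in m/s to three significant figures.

2.84 × 10^8 m/s

In units of c (dividing by 3.00 × 10^8 m/s): v = 0.560, u' = 0.820.
u = (u' + v)/(1 + u'v/c²):
u = (0.820 + 0.560) / (1 + 0.820·0.560) = 1.3800/1.4592 = 0.9457
Converting back: u = 0.9457 × 3.00 × 10^8 m/s.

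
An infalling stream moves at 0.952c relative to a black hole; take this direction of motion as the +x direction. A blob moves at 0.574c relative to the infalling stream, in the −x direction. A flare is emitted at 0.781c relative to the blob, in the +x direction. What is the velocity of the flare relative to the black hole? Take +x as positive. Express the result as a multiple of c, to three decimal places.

Apply u = (u' + v)/(1 + u'v/c²) successively, working outward toward the black hole.
Start: velocity of the infalling stream relative to the black hole = 0.9520c.
Compose with the blob (u' = -0.574 in the infalling stream frame): u_1 = (-0.574 + 0.952) / (1 + (-0.574)·0.952) = 0.3780/0.4536 = 0.8334.
Compose with the flare (u' = 0.781 in the blob frame): u_2 = (0.781 + 0.833) / (1 + 0.781·0.833) = 1.6144/1.6509 = 0.9779.

+0.978c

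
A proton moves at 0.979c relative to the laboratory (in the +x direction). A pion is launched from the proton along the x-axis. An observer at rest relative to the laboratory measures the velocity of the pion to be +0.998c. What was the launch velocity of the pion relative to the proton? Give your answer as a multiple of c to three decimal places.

+0.828c

Invert the composition law: u' = (u − v)/(1 − uv/c²).
u' = (0.998 − 0.979) / (1 − (0.998)(0.979)) = 0.0190/0.0230 = 0.8276.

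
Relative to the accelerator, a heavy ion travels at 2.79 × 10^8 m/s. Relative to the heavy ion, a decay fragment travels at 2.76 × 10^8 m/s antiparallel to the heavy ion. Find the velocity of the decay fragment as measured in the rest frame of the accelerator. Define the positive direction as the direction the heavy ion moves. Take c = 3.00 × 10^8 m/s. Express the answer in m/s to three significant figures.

In units of c (dividing by 3.00 × 10^8 m/s): v = 0.930, u' = -0.920.
u = (u' + v)/(1 + u'v/c²):
u = (-0.920 + 0.930) / (1 + (-0.920)·0.930) = 0.0100/0.1444 = 0.0693
(Galilean addition would give +0.010c.)
Converting back: u = 0.0693 × 3.00 × 10^8 m/s.

+2.08 × 10^7 m/s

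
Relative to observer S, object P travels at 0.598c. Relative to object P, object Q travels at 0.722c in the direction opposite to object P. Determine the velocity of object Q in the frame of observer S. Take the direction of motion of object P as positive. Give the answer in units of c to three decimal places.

-0.218c

With v = 0.598 and u' = -0.722 (in units of c),
u = (u' + v)/(1 + u'v/c²):
u = (-0.722 + 0.598) / (1 + (-0.722)·0.598) = -0.1240/0.5682 = -0.2182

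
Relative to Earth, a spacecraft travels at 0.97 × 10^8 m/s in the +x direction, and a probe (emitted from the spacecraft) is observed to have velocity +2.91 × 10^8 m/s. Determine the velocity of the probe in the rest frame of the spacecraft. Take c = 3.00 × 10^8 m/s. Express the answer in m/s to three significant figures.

v = 0.323c, u = 0.970c.
Invert the composition law: u' = (u − v)/(1 − uv/c²).
u' = (0.970 − 0.323) / (1 − (0.970)(0.323)) = 0.6467/0.6864 = 0.9422.
u' = 0.9422 × 3.00 × 10^8 m/s.

+2.83 × 10^8 m/s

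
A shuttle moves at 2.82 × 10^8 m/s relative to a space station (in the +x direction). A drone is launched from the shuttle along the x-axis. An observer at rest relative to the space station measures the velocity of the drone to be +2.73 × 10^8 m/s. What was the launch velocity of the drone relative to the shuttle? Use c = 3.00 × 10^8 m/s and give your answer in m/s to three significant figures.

-6.22 × 10^7 m/s

v = 0.940c, u = 0.910c.
Invert the composition law: u' = (u − v)/(1 − uv/c²).
u' = (0.910 − 0.940) / (1 − (0.910)(0.940)) = -0.0300/0.1446 = -0.2075.
u' = -0.2075 × 3.00 × 10^8 m/s.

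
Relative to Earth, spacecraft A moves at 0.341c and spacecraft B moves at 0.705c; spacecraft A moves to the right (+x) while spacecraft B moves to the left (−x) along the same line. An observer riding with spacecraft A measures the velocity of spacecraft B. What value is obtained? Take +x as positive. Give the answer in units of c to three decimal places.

-0.843c

β_A = 0.341, β_B = -0.705.
Transform to A's frame with the inverse velocity-addition law: u' = (u − v)/(1 − uv/c²), taking u = β_B and v = β_A.
u' = (-0.705 − 0.341) / (1 − (0.341)(-0.705)) = -1.0460/1.2404 = -0.8433.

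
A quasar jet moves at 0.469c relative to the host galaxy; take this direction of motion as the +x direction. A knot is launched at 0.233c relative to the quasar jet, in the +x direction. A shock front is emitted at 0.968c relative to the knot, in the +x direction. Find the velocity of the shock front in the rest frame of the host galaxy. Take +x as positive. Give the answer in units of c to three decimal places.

Apply u = (u' + v)/(1 + u'v/c²) successively, working outward toward the host galaxy.
Start: velocity of the quasar jet relative to the host galaxy = 0.4690c.
Compose with the knot (u' = 0.233 in the quasar jet frame): u_1 = (0.233 + 0.469) / (1 + 0.233·0.469) = 0.7020/1.1093 = 0.6328.
Compose with the shock front (u' = 0.968 in the knot frame): u_2 = (0.968 + 0.633) / (1 + 0.968·0.633) = 1.6008/1.6126 = 0.9927.

0.993c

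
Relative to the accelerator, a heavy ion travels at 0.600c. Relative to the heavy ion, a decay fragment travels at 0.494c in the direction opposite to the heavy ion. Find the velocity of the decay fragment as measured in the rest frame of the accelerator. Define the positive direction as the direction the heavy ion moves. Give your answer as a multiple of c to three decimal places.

+0.151c

With v = 0.600 and u' = -0.494 (in units of c),
u = (u' + v)/(1 + u'v/c²):
u = (-0.494 + 0.600) / (1 + (-0.494)·0.600) = 0.1060/0.7036 = 0.1507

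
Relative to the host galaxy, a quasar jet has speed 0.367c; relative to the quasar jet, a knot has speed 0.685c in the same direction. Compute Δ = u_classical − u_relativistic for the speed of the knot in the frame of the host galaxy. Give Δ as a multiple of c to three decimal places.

Galilean: u_cl = 0.685 + 0.367 = 1.0520.
Relativistic: u_rel = (0.685 + 0.367) / (1 + 0.685·0.367) = 1.0520/1.2514 = 0.8407.
Δ = 1.0520 − 0.8407 = 0.2113.
(The classical prediction exceeds c; the relativistic result does not.)

Δ = 0.211c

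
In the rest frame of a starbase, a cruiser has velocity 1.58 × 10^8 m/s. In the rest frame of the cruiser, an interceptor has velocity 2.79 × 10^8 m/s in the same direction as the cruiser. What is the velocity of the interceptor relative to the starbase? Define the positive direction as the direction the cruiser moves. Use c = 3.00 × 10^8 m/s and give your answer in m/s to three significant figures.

2.93 × 10^8 m/s

In units of c (dividing by 3.00 × 10^8 m/s): v = 0.527, u' = 0.930.
u = (u' + v)/(1 + u'v/c²):
u = (0.930 + 0.527) / (1 + 0.930·0.527) = 1.4567/1.4898 = 0.9778
Converting back: u = 0.9778 × 3.00 × 10^8 m/s.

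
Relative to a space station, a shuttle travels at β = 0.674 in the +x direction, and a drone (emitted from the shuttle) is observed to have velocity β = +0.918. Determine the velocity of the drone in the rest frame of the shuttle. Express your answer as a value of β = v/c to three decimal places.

β = +0.640

Invert the composition law: u' = (u − v)/(1 − uv/c²).
u' = (0.918 − 0.674) / (1 − (0.918)(0.674)) = 0.2440/0.3813 = 0.6400.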